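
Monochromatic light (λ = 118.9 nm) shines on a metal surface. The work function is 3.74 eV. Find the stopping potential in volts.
6.6876 V

The stopping potential V_s satisfies: eV_s = KE_max

First, find KE_max using Einstein's equation:
E_photon = hc/λ = 10.4276 eV
KE_max = E_photon - φ = 10.4276 - 3.74 = 6.6876 eV

Since eV_s = KE_max:
V_s = KE_max/e = 6.6876 V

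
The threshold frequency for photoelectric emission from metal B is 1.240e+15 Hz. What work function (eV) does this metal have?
5.13 eV

At the threshold frequency, photon energy equals work function:
φ = hf₀

Calculating:
φ = (6.626×10⁻³⁴ J·s)(1.240e+15 Hz)
φ = 5.13 eV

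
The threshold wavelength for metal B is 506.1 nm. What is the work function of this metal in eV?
2.45 eV

At the threshold wavelength, photon energy equals work function:
φ = hc/λ₀

Calculating:
φ = (6.626×10⁻³⁴ J·s)(3×10⁸ m/s) / (506.1×10⁻⁹ m)
φ = 2.45 eV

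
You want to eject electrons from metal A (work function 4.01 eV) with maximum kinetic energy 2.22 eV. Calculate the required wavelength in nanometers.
199.01 nm

From Einstein's equation: KE_max = hc/λ - φ

Rearranging for λ:
hc/λ = KE_max + φ
λ = hc/(KE_max + φ)

Required photon energy:
E_photon = KE_max + φ = 2.22 + 4.01 = 6.23 eV

Required wavelength:
λ = hc/E_photon = (6.626×10⁻³⁴)(3×10⁸) / (6.23 × 1.602×10⁻¹⁹)
λ = 199.01 nm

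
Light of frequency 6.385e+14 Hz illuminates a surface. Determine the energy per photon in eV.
2.6406 eV

Using E = hf:

E = hf = (6.626×10⁻³⁴ J·s)(6.385e+14 Hz)
E = 2.6406 eV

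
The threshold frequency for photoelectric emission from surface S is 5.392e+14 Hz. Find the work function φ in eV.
2.23 eV

At the threshold frequency, photon energy equals work function:
φ = hf₀

Calculating:
φ = (6.626×10⁻³⁴ J·s)(5.392e+14 Hz)
φ = 2.23 eV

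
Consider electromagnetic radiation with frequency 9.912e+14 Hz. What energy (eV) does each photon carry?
4.0993 eV

Using E = hf:

E = hf = (6.626×10⁻³⁴ J·s)(9.912e+14 Hz)
E = 4.0993 eV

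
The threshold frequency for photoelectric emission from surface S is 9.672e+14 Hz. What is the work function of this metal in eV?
4.00 eV

At the threshold frequency, photon energy equals work function:
φ = hf₀

Calculating:
φ = (6.626×10⁻³⁴ J·s)(9.672e+14 Hz)
φ = 4.00 eV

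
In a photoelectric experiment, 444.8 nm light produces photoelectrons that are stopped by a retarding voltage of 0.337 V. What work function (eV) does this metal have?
2.45 eV

The stopping potential gives the maximum kinetic energy: KE_max = eV_s = 0.337 eV

From Einstein's photoelectric equation: KE_max = hc/λ - φ
Rearranging: φ = hc/λ - KE_max

Calculate photon energy:
E_photon = hc/λ = (6.626×10⁻³⁴ J·s)(3×10⁸ m/s) / (444.8×10⁻⁹ m) = 2.7874 eV

Therefore:
φ = 2.7874 - 0.337 = 2.45 eV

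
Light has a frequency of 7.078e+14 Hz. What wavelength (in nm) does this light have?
423.56 nm

Using the wave equation: c = fλ

Solving for wavelength:
λ = c/f = (3×10⁸ m/s) / (7.078e+14 Hz)
λ = 423.56 nm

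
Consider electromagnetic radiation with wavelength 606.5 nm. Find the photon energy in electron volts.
2.0443 eV

Using E = hf = hc/λ:

E = hc/λ = (6.626×10⁻³⁴ J·s)(3×10⁸ m/s) / (606.5×10⁻⁹ m)
E = 2.0443 eV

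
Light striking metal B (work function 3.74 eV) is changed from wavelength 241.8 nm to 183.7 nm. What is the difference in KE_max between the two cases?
1.6217 eV

Using Einstein's equation: KE_max = hc/λ - φ

For λ₁ = 241.8 nm:
KE₁ = hc/λ₁ - φ = 5.1276 - 3.74 = 1.3876 eV

For λ₂ = 183.7 nm:
KE₂ = hc/λ₂ - φ = 6.7493 - 3.74 = 3.0093 eV

Change in KE:
ΔKE = KE₂ - KE₁ = 3.0093 - 1.3876 = 1.6217 eV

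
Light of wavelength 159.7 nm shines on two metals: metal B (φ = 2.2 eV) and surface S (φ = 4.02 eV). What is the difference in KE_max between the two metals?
1.8200 eV

Using KE_max = hc/λ - φ for each metal:

Photon energy: E = hc/λ = 7.7636 eV

For metal B (φ₁ = 2.2 eV):
KE₁ = E - φ₁ = 7.7636 - 2.2 = 5.5636 eV

For surface S (φ₂ = 4.02 eV):
KE₂ = E - φ₂ = 7.7636 - 4.02 = 3.7436 eV

Difference:
ΔKE = KE₁ - KE₂ = 5.5636 - 3.7436 = 1.8200 eV

Note: The difference equals the difference in work functions: 4.02 - 2.2 = 1.82 eV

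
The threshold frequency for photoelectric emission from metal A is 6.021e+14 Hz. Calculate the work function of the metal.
2.49 eV

At the threshold frequency, photon energy equals work function:
φ = hf₀

Calculating:
φ = (6.626×10⁻³⁴ J·s)(6.021e+14 Hz)
φ = 2.49 eV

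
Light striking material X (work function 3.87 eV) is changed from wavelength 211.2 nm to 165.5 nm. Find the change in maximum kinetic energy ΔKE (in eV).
1.6210 eV

Using Einstein's equation: KE_max = hc/λ - φ

For λ₁ = 211.2 nm:
KE₁ = hc/λ₁ - φ = 5.8705 - 3.87 = 2.0005 eV

For λ₂ = 165.5 nm:
KE₂ = hc/λ₂ - φ = 7.4915 - 3.87 = 3.6215 eV

Change in KE:
ΔKE = KE₂ - KE₁ = 3.6215 - 2.0005 = 1.6210 eV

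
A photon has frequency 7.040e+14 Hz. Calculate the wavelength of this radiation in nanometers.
425.84 nm

Using the wave equation: c = fλ

Solving for wavelength:
λ = c/f = (3×10⁸ m/s) / (7.040e+14 Hz)
λ = 425.84 nm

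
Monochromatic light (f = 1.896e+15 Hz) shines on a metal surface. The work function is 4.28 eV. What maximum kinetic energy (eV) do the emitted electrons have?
3.5612 eV

Using Einstein's photoelectric equation: KE_max = hf - φ

First, calculate the photon energy:
E_photon = hf = (6.626×10⁻³⁴ J·s)(1.896e+15 Hz)
E_photon = 7.8412 eV

Then, the maximum kinetic energy:
KE_max = E_photon - φ = 7.8412 eV - 4.28 eV = 3.5612 eV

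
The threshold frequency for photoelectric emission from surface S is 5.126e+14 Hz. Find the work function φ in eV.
2.12 eV

At the threshold frequency, photon energy equals work function:
φ = hf₀

Calculating:
φ = (6.626×10⁻³⁴ J·s)(5.126e+14 Hz)
φ = 2.12 eV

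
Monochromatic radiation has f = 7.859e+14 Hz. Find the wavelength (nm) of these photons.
381.46 nm

Using the wave equation: c = fλ

Solving for wavelength:
λ = c/f = (3×10⁸ m/s) / (7.859e+14 Hz)
λ = 381.46 nm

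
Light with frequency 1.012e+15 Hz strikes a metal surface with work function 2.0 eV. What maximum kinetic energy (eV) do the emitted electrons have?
2.1853 eV

Using Einstein's photoelectric equation: KE_max = hf - φ

First, calculate the photon energy:
E_photon = hf = (6.626×10⁻³⁴ J·s)(1.012e+15 Hz)
E_photon = 4.1853 eV

Then, the maximum kinetic energy:
KE_max = E_photon - φ = 4.1853 eV - 2.0 eV = 2.1853 eV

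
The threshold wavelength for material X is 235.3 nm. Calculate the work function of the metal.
5.27 eV

At the threshold wavelength, photon energy equals work function:
φ = hc/λ₀

Calculating:
φ = (6.626×10⁻³⁴ J·s)(3×10⁸ m/s) / (235.3×10⁻⁹ m)
φ = 5.27 eV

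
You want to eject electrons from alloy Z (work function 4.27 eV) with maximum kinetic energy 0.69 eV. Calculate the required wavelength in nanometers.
249.97 nm

From Einstein's equation: KE_max = hc/λ - φ

Rearranging for λ:
hc/λ = KE_max + φ
λ = hc/(KE_max + φ)

Required photon energy:
E_photon = KE_max + φ = 0.69 + 4.27 = 4.96 eV

Required wavelength:
λ = hc/E_photon = (6.626×10⁻³⁴)(3×10⁸) / (4.96 × 1.602×10⁻¹⁹)
λ = 249.97 nm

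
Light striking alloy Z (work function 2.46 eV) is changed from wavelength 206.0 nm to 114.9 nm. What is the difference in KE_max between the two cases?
4.7720 eV

Using Einstein's equation: KE_max = hc/λ - φ

For λ₁ = 206.0 nm:
KE₁ = hc/λ₁ - φ = 6.0187 - 2.46 = 3.5587 eV

For λ₂ = 114.9 nm:
KE₂ = hc/λ₂ - φ = 10.7906 - 2.46 = 8.3306 eV

Change in KE:
ΔKE = KE₂ - KE₁ = 8.3306 - 3.5587 = 4.7720 eV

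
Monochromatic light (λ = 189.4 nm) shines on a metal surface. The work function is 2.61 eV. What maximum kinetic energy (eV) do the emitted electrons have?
3.9362 eV

Using Einstein's photoelectric equation: KE_max = hf - φ = hc/λ - φ

First, calculate the photon energy:
E_photon = hc/λ = (6.626×10⁻³⁴ J·s)(3×10⁸ m/s) / (189.4×10⁻⁹ m)
E_photon = 6.5462 eV

Then, the maximum kinetic energy:
KE_max = E_photon - φ = 6.5462 eV - 2.61 eV = 3.9362 eV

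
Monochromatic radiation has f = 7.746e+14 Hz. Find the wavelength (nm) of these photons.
387.03 nm

Using the wave equation: c = fλ

Solving for wavelength:
λ = c/f = (3×10⁸ m/s) / (7.746e+14 Hz)
λ = 387.03 nm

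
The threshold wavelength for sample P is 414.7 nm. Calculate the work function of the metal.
2.99 eV

At the threshold wavelength, photon energy equals work function:
φ = hc/λ₀

Calculating:
φ = (6.626×10⁻³⁴ J·s)(3×10⁸ m/s) / (414.7×10⁻⁹ m)
φ = 2.99 eV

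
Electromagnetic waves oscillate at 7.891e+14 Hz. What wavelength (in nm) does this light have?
379.92 nm

Using the wave equation: c = fλ

Solving for wavelength:
λ = c/f = (3×10⁸ m/s) / (7.891e+14 Hz)
λ = 379.92 nm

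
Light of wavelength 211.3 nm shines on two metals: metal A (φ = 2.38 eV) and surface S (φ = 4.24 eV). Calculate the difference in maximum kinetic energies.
1.8600 eV

Using KE_max = hc/λ - φ for each metal:

Photon energy: E = hc/λ = 5.8677 eV

For metal A (φ₁ = 2.38 eV):
KE₁ = E - φ₁ = 5.8677 - 2.38 = 3.4877 eV

For surface S (φ₂ = 4.24 eV):
KE₂ = E - φ₂ = 5.8677 - 4.24 = 1.6277 eV

Difference:
ΔKE = KE₁ - KE₂ = 3.4877 - 1.6277 = 1.8600 eV

Note: The difference equals the difference in work functions: 4.24 - 2.38 = 1.86 eV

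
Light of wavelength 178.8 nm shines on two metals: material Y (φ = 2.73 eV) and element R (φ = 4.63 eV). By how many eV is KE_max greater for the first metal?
1.9000 eV

Using KE_max = hc/λ - φ for each metal:

Photon energy: E = hc/λ = 6.9342 eV

For material Y (φ₁ = 2.73 eV):
KE₁ = E - φ₁ = 6.9342 - 2.73 = 4.2042 eV

For element R (φ₂ = 4.63 eV):
KE₂ = E - φ₂ = 6.9342 - 4.63 = 2.3042 eV

Difference:
ΔKE = KE₁ - KE₂ = 4.2042 - 2.3042 = 1.9000 eV

Note: The difference equals the difference in work functions: 4.63 - 2.73 = 1.90 eV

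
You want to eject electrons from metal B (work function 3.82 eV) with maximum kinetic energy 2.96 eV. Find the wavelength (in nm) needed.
182.87 nm

From Einstein's equation: KE_max = hc/λ - φ

Rearranging for λ:
hc/λ = KE_max + φ
λ = hc/(KE_max + φ)

Required photon energy:
E_photon = KE_max + φ = 2.96 + 3.82 = 6.78 eV

Required wavelength:
λ = hc/E_photon = (6.626×10⁻³⁴)(3×10⁸) / (6.78 × 1.602×10⁻¹⁹)
λ = 182.87 nm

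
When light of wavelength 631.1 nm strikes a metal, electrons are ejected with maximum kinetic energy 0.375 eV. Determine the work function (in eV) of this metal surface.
1.59 eV

From Einstein's photoelectric equation: KE_max = hf - φ = hc/λ - φ

Rearranging for φ:
φ = hc/λ - KE_max

Calculate photon energy:
E_photon = hc/λ = 1.9646 eV

Therefore:
φ = 1.9646 - 0.375 = 1.59 eV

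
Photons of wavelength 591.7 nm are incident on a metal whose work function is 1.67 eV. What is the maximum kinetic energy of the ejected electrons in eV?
0.4254 eV

Using Einstein's photoelectric equation: KE_max = hf - φ = hc/λ - φ

First, calculate the photon energy:
E_photon = hc/λ = (6.626×10⁻³⁴ J·s)(3×10⁸ m/s) / (591.7×10⁻⁹ m)
E_photon = 2.0954 eV

Then, the maximum kinetic energy:
KE_max = E_photon - φ = 2.0954 eV - 1.67 eV = 0.4254 eV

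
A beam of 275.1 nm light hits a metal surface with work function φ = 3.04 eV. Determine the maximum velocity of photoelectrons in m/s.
7.1833e+05 m/s

First, find the maximum kinetic energy:
E_photon = hc/λ = 4.5069 eV
KE_max = E_photon - φ = 4.5069 - 3.04 = 1.4669 eV

Convert to Joules: KE_max = 1.4669 × 1.602×10⁻¹⁹ J = 2.3502e-19 J

Then use KE = ½mv² to find velocity:
v = √(2·KE/m) = √(2 × 2.3502e-19 J / 9.109e-31 kg)
v = 7.1833e+05 m/s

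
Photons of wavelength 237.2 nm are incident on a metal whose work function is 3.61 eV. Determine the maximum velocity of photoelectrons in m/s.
7.5419e+05 m/s

First, find the maximum kinetic energy:
E_photon = hc/λ = 5.2270 eV
KE_max = E_photon - φ = 5.2270 - 3.61 = 1.6170 eV

Convert to Joules: KE_max = 1.6170 × 1.602×10⁻¹⁹ J = 2.5907e-19 J

Then use KE = ½mv² to find velocity:
v = √(2·KE/m) = √(2 × 2.5907e-19 J / 9.109e-31 kg)
v = 7.5419e+05 m/s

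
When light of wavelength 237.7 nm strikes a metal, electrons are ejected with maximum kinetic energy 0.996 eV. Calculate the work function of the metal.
4.22 eV

From Einstein's photoelectric equation: KE_max = hf - φ = hc/λ - φ

Rearranging for φ:
φ = hc/λ - KE_max

Calculate photon energy:
E_photon = hc/λ = 5.2160 eV

Therefore:
φ = 5.2160 - 0.996 = 4.22 eV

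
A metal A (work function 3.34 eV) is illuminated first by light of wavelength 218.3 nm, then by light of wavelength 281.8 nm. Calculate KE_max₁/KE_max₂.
2.2077

Using Einstein's equation: KE_max = hc/λ - φ

For λ₁ = 218.3 nm:
E₁ = hc/λ₁ = 5.6795 eV
KE₁ = E₁ - φ = 5.6795 - 3.34 = 2.3395 eV

For λ₂ = 281.8 nm:
E₂ = hc/λ₂ = 4.3997 eV
KE₂ = E₂ - φ = 4.3997 - 3.34 = 1.0597 eV

Ratio: KE₁/KE₂ = 2.3395/1.0597 = 2.2077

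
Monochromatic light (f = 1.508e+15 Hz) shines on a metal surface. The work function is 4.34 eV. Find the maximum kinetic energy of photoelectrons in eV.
1.8966 eV

Using Einstein's photoelectric equation: KE_max = hf - φ

First, calculate the photon energy:
E_photon = hf = (6.626×10⁻³⁴ J·s)(1.508e+15 Hz)
E_photon = 6.2366 eV

Then, the maximum kinetic energy:
KE_max = E_photon - φ = 6.2366 eV - 4.34 eV = 1.8966 eV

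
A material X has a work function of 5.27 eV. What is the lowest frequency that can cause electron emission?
1.2743e+15 Hz

The threshold frequency is when the photon energy equals the work function:
hf₀ = φ

Solving for f₀:
f₀ = φ/h = (5.27 eV × 1.602×10⁻¹⁹ J/eV) / (6.626×10⁻³⁴ J·s)
f₀ = 1.2743e+15 Hz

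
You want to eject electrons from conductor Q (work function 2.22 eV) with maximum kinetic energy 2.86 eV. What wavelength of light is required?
244.06 nm

From Einstein's equation: KE_max = hc/λ - φ

Rearranging for λ:
hc/λ = KE_max + φ
λ = hc/(KE_max + φ)

Required photon energy:
E_photon = KE_max + φ = 2.86 + 2.22 = 5.08 eV

Required wavelength:
λ = hc/E_photon = (6.626×10⁻³⁴)(3×10⁸) / (5.08 × 1.602×10⁻¹⁹)
λ = 244.06 nm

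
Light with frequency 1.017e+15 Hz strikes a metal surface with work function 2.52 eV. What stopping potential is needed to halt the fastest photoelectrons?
1.6860 V

The stopping potential V_s satisfies: eV_s = KE_max

First, find KE_max using Einstein's equation:
E_photon = hf = (6.626×10⁻³⁴ J·s)(1.017e+15 Hz) = 4.2060 eV
KE_max = E_photon - φ = 4.2060 - 2.52 = 1.6860 eV

Since eV_s = KE_max:
V_s = KE_max/e = 1.6860 V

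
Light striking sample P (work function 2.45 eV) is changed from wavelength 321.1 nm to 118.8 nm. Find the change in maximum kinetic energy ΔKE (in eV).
6.5751 eV

Using Einstein's equation: KE_max = hc/λ - φ

For λ₁ = 321.1 nm:
KE₁ = hc/λ₁ - φ = 3.8612 - 2.45 = 1.4112 eV

For λ₂ = 118.8 nm:
KE₂ = hc/λ₂ - φ = 10.4364 - 2.45 = 7.9864 eV

Change in KE:
ΔKE = KE₂ - KE₁ = 7.9864 - 1.4112 = 6.5751 eV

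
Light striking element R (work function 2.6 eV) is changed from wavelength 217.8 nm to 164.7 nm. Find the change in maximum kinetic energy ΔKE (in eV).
1.8353 eV

Using Einstein's equation: KE_max = hc/λ - φ

For λ₁ = 217.8 nm:
KE₁ = hc/λ₁ - φ = 5.6926 - 2.6 = 3.0926 eV

For λ₂ = 164.7 nm:
KE₂ = hc/λ₂ - φ = 7.5279 - 2.6 = 4.9279 eV

Change in KE:
ΔKE = KE₂ - KE₁ = 4.9279 - 3.0926 = 1.8353 eV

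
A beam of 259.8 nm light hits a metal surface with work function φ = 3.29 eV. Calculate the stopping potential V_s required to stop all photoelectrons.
1.4823 V

The stopping potential V_s satisfies: eV_s = KE_max

First, find KE_max using Einstein's equation:
E_photon = hc/λ = 4.7723 eV
KE_max = E_photon - φ = 4.7723 - 3.29 = 1.4823 eV

Since eV_s = KE_max:
V_s = KE_max/e = 1.4823 V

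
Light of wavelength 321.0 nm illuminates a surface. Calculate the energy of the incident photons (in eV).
3.8624 eV

Using E = hf = hc/λ:

E = hc/λ = (6.626×10⁻³⁴ J·s)(3×10⁸ m/s) / (321.0×10⁻⁹ m)
E = 3.8624 eV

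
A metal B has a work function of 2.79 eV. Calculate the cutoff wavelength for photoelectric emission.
444.39 nm

The threshold wavelength is when the photon energy equals the work function:
hc/λ₀ = φ

Solving for λ₀:
λ₀ = hc/φ = (6.626×10⁻³⁴ J·s)(3×10⁸ m/s) / (2.79 eV × 1.602×10⁻¹⁹ J/eV)
λ₀ = 444.39 nm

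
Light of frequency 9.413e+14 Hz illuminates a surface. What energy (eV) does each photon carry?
3.8929 eV

Using E = hf:

E = hf = (6.626×10⁻³⁴ J·s)(9.413e+14 Hz)
E = 3.8929 eV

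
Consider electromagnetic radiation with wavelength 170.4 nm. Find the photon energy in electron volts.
7.2761 eV

Using E = hf = hc/λ:

E = hc/λ = (6.626×10⁻³⁴ J·s)(3×10⁸ m/s) / (170.4×10⁻⁹ m)
E = 7.2761 eV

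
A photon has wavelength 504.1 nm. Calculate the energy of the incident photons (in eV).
2.4595 eV

Using E = hf = hc/λ:

E = hc/λ = (6.626×10⁻³⁴ J·s)(3×10⁸ m/s) / (504.1×10⁻⁹ m)
E = 2.4595 eV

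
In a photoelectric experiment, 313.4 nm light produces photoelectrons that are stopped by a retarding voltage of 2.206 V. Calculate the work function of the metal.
1.75 eV

The stopping potential gives the maximum kinetic energy: KE_max = eV_s = 2.206 eV

From Einstein's photoelectric equation: KE_max = hc/λ - φ
Rearranging: φ = hc/λ - KE_max

Calculate photon energy:
E_photon = hc/λ = (6.626×10⁻³⁴ J·s)(3×10⁸ m/s) / (313.4×10⁻⁹ m) = 3.9561 eV

Therefore:
φ = 3.9561 - 2.206 = 1.75 eV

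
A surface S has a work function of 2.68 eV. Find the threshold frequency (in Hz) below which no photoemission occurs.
6.4802e+14 Hz

The threshold frequency is when the photon energy equals the work function:
hf₀ = φ

Solving for f₀:
f₀ = φ/h = (2.68 eV × 1.602×10⁻¹⁹ J/eV) / (6.626×10⁻³⁴ J·s)
f₀ = 6.4802e+14 Hz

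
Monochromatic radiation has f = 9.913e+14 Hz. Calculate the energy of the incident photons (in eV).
4.0997 eV

Using E = hf:

E = hf = (6.626×10⁻³⁴ J·s)(9.913e+14 Hz)
E = 4.0997 eV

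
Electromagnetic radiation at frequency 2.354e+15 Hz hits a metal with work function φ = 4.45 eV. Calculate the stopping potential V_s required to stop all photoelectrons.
5.2854 V

The stopping potential V_s satisfies: eV_s = KE_max

First, find KE_max using Einstein's equation:
E_photon = hf = (6.626×10⁻³⁴ J·s)(2.354e+15 Hz) = 9.7354 eV
KE_max = E_photon - φ = 9.7354 - 4.45 = 5.2854 eV

Since eV_s = KE_max:
V_s = KE_max/e = 5.2854 V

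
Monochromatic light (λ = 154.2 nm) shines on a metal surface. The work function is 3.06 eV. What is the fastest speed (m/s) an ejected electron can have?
1.3236e+06 m/s

First, find the maximum kinetic energy:
E_photon = hc/λ = 8.0405 eV
KE_max = E_photon - φ = 8.0405 - 3.06 = 4.9805 eV

Convert to Joules: KE_max = 4.9805 × 1.602×10⁻¹⁹ J = 7.9796e-19 J

Then use KE = ½mv² to find velocity:
v = √(2·KE/m) = √(2 × 7.9796e-19 J / 9.109e-31 kg)
v = 1.3236e+06 m/s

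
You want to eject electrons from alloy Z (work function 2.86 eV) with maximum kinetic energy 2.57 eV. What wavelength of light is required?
228.33 nm

From Einstein's equation: KE_max = hc/λ - φ

Rearranging for λ:
hc/λ = KE_max + φ
λ = hc/(KE_max + φ)

Required photon energy:
E_photon = KE_max + φ = 2.57 + 2.86 = 5.43 eV

Required wavelength:
λ = hc/E_photon = (6.626×10⁻³⁴)(3×10⁸) / (5.43 × 1.602×10⁻¹⁹)
λ = 228.33 nm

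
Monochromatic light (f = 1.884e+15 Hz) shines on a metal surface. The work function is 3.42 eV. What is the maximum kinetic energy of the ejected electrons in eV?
4.3716 eV

Using Einstein's photoelectric equation: KE_max = hf - φ

First, calculate the photon energy:
E_photon = hf = (6.626×10⁻³⁴ J·s)(1.884e+15 Hz)
E_photon = 7.7916 eV

Then, the maximum kinetic energy:
KE_max = E_photon - φ = 7.7916 eV - 3.42 eV = 4.3716 eV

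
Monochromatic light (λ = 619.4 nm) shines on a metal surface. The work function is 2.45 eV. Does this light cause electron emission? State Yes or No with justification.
No

For photoemission, the photon energy must exceed the work function.

Photon energy: E = hc/λ = 2.0017 eV
Work function: φ = 2.45 eV

Since E_photon (2.0017 eV) < φ (2.45 eV), photoemission will NOT occur.
The threshold wavelength is λ₀ = hc/φ = 506.1 nm.
Since 619.4 nm > 506.1 nm, the photons lack sufficient energy.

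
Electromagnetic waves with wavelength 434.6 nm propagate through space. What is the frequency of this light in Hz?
6.8981e+14 Hz

Using the wave equation: c = fλ

Solving for frequency:
f = c/λ = (3×10⁸ m/s) / (434.6×10⁻⁹ m)
f = 6.8981e+14 Hz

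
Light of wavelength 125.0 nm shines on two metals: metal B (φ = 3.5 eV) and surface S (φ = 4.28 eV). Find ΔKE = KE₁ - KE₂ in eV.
0.7800 eV

Using KE_max = hc/λ - φ for each metal:

Photon energy: E = hc/λ = 9.9187 eV

For metal B (φ₁ = 3.5 eV):
KE₁ = E - φ₁ = 9.9187 - 3.5 = 6.4187 eV

For surface S (φ₂ = 4.28 eV):
KE₂ = E - φ₂ = 9.9187 - 4.28 = 5.6387 eV

Difference:
ΔKE = KE₁ - KE₂ = 6.4187 - 5.6387 = 0.7800 eV

Note: The difference equals the difference in work functions: 4.28 - 3.5 = 0.78 eV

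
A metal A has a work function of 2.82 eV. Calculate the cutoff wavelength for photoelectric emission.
439.66 nm

The threshold wavelength is when the photon energy equals the work function:
hc/λ₀ = φ

Solving for λ₀:
λ₀ = hc/φ = (6.626×10⁻³⁴ J·s)(3×10⁸ m/s) / (2.82 eV × 1.602×10⁻¹⁹ J/eV)
λ₀ = 439.66 nm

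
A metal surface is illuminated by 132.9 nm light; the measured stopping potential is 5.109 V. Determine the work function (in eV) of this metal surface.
4.22 eV

The stopping potential gives the maximum kinetic energy: KE_max = eV_s = 5.109 eV

From Einstein's photoelectric equation: KE_max = hc/λ - φ
Rearranging: φ = hc/λ - KE_max

Calculate photon energy:
E_photon = hc/λ = (6.626×10⁻³⁴ J·s)(3×10⁸ m/s) / (132.9×10⁻⁹ m) = 9.3291 eV

Therefore:
φ = 9.3291 - 5.109 = 4.22 eV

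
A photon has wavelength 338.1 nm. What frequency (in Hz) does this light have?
8.8670e+14 Hz

Using the wave equation: c = fλ

Solving for frequency:
f = c/λ = (3×10⁸ m/s) / (338.1×10⁻⁹ m)
f = 8.8670e+14 Hz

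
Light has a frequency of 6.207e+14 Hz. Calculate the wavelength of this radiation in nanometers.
482.99 nm

Using the wave equation: c = fλ

Solving for wavelength:
λ = c/f = (3×10⁸ m/s) / (6.207e+14 Hz)
λ = 482.99 nm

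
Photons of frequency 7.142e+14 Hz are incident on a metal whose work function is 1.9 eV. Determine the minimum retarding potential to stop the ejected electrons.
1.0537 V

The stopping potential V_s satisfies: eV_s = KE_max

First, find KE_max using Einstein's equation:
E_photon = hf = (6.626×10⁻³⁴ J·s)(7.142e+14 Hz) = 2.9537 eV
KE_max = E_photon - φ = 2.9537 - 1.9 = 1.0537 eV

Since eV_s = KE_max:
V_s = KE_max/e = 1.0537 V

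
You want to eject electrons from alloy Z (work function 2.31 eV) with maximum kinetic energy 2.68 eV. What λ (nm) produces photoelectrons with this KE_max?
248.47 nm

From Einstein's equation: KE_max = hc/λ - φ

Rearranging for λ:
hc/λ = KE_max + φ
λ = hc/(KE_max + φ)

Required photon energy:
E_photon = KE_max + φ = 2.68 + 2.31 = 4.99 eV

Required wavelength:
λ = hc/E_photon = (6.626×10⁻³⁴)(3×10⁸) / (4.99 × 1.602×10⁻¹⁹)
λ = 248.47 nm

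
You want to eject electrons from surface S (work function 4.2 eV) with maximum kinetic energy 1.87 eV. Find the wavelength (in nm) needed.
204.26 nm

From Einstein's equation: KE_max = hc/λ - φ

Rearranging for λ:
hc/λ = KE_max + φ
λ = hc/(KE_max + φ)

Required photon energy:
E_photon = KE_max + φ = 1.87 + 4.2 = 6.07 eV

Required wavelength:
λ = hc/E_photon = (6.626×10⁻³⁴)(3×10⁸) / (6.07 × 1.602×10⁻¹⁹)
λ = 204.26 nm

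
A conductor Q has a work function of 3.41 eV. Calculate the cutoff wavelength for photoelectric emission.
363.59 nm

The threshold wavelength is when the photon energy equals the work function:
hc/λ₀ = φ

Solving for λ₀:
λ₀ = hc/φ = (6.626×10⁻³⁴ J·s)(3×10⁸ m/s) / (3.41 eV × 1.602×10⁻¹⁹ J/eV)
λ₀ = 363.59 nm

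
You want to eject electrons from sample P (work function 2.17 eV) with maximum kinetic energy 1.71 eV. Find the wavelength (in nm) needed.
319.55 nm

From Einstein's equation: KE_max = hc/λ - φ

Rearranging for λ:
hc/λ = KE_max + φ
λ = hc/(KE_max + φ)

Required photon energy:
E_photon = KE_max + φ = 1.71 + 2.17 = 3.88 eV

Required wavelength:
λ = hc/E_photon = (6.626×10⁻³⁴)(3×10⁸) / (3.88 × 1.602×10⁻¹⁹)
λ = 319.55 nm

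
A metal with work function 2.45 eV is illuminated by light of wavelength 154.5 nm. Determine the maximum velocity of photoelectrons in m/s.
1.4004e+06 m/s

First, find the maximum kinetic energy:
E_photon = hc/λ = 8.0249 eV
KE_max = E_photon - φ = 8.0249 - 2.45 = 5.5749 eV

Convert to Joules: KE_max = 5.5749 × 1.602×10⁻¹⁹ J = 8.9319e-19 J

Then use KE = ½mv² to find velocity:
v = √(2·KE/m) = √(2 × 8.9319e-19 J / 9.109e-31 kg)
v = 1.4004e+06 m/s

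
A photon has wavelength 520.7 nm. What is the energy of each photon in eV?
2.3811 eV

Using E = hf = hc/λ:

E = hc/λ = (6.626×10⁻³⁴ J·s)(3×10⁸ m/s) / (520.7×10⁻⁹ m)
E = 2.3811 eV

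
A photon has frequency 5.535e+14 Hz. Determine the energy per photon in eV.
2.2891 eV

Using E = hf:

E = hf = (6.626×10⁻³⁴ J·s)(5.535e+14 Hz)
E = 2.2891 eV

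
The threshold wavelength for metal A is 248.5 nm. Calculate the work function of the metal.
4.99 eV

At the threshold wavelength, photon energy equals work function:
φ = hc/λ₀

Calculating:
φ = (6.626×10⁻³⁴ J·s)(3×10⁸ m/s) / (248.5×10⁻⁹ m)
φ = 4.99 eV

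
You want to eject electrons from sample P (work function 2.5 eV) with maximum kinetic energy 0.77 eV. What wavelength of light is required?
379.16 nm

From Einstein's equation: KE_max = hc/λ - φ

Rearranging for λ:
hc/λ = KE_max + φ
λ = hc/(KE_max + φ)

Required photon energy:
E_photon = KE_max + φ = 0.77 + 2.5 = 3.27 eV

Required wavelength:
λ = hc/E_photon = (6.626×10⁻³⁴)(3×10⁸) / (3.27 × 1.602×10⁻¹⁹)
λ = 379.16 nm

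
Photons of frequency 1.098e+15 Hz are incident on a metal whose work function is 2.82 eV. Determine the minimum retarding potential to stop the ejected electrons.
1.7210 V

The stopping potential V_s satisfies: eV_s = KE_max

First, find KE_max using Einstein's equation:
E_photon = hf = (6.626×10⁻³⁴ J·s)(1.098e+15 Hz) = 4.5410 eV
KE_max = E_photon - φ = 4.5410 - 2.82 = 1.7210 eV

Since eV_s = KE_max:
V_s = KE_max/e = 1.7210 V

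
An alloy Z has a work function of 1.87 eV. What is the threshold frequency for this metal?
4.5216e+14 Hz

The threshold frequency is when the photon energy equals the work function:
hf₀ = φ

Solving for f₀:
f₀ = φ/h = (1.87 eV × 1.602×10⁻¹⁹ J/eV) / (6.626×10⁻³⁴ J·s)
f₀ = 4.5216e+14 Hz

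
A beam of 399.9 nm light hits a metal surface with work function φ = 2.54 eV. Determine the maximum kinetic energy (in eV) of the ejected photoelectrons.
0.5604 eV

Using Einstein's photoelectric equation: KE_max = hf - φ = hc/λ - φ

First, calculate the photon energy:
E_photon = hc/λ = (6.626×10⁻³⁴ J·s)(3×10⁸ m/s) / (399.9×10⁻⁹ m)
E_photon = 3.1004 eV

Then, the maximum kinetic energy:
KE_max = E_photon - φ = 3.1004 eV - 2.54 eV = 0.5604 eV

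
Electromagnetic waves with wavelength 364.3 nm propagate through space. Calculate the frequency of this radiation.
8.2293e+14 Hz

Using the wave equation: c = fλ

Solving for frequency:
f = c/λ = (3×10⁸ m/s) / (364.3×10⁻⁹ m)
f = 8.2293e+14 Hz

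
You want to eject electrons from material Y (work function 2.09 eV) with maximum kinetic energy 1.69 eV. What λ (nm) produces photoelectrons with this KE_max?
328.00 nm

From Einstein's equation: KE_max = hc/λ - φ

Rearranging for λ:
hc/λ = KE_max + φ
λ = hc/(KE_max + φ)

Required photon energy:
E_photon = KE_max + φ = 1.69 + 2.09 = 3.78 eV

Required wavelength:
λ = hc/E_photon = (6.626×10⁻³⁴)(3×10⁸) / (3.78 × 1.602×10⁻¹⁹)
λ = 328.00 nm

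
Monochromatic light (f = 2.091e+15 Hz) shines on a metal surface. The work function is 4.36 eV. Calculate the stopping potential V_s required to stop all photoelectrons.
4.2877 V

The stopping potential V_s satisfies: eV_s = KE_max

First, find KE_max using Einstein's equation:
E_photon = hf = (6.626×10⁻³⁴ J·s)(2.091e+15 Hz) = 8.6477 eV
KE_max = E_photon - φ = 8.6477 - 4.36 = 4.2877 eV

Since eV_s = KE_max:
V_s = KE_max/e = 4.2877 V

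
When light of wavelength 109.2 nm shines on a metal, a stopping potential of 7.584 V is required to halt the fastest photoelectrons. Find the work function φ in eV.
3.77 eV

The stopping potential gives the maximum kinetic energy: KE_max = eV_s = 7.584 eV

From Einstein's photoelectric equation: KE_max = hc/λ - φ
Rearranging: φ = hc/λ - KE_max

Calculate photon energy:
E_photon = hc/λ = (6.626×10⁻³⁴ J·s)(3×10⁸ m/s) / (109.2×10⁻⁹ m) = 11.3539 eV

Therefore:
φ = 11.3539 - 7.584 = 3.77 eV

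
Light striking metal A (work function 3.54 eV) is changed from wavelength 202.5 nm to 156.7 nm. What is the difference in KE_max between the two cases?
1.7895 eV

Using Einstein's equation: KE_max = hc/λ - φ

For λ₁ = 202.5 nm:
KE₁ = hc/λ₁ - φ = 6.1227 - 3.54 = 2.5827 eV

For λ₂ = 156.7 nm:
KE₂ = hc/λ₂ - φ = 7.9122 - 3.54 = 4.3722 eV

Change in KE:
ΔKE = KE₂ - KE₁ = 4.3722 - 2.5827 = 1.7895 eV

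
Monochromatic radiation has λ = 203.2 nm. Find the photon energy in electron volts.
6.1016 eV

Using E = hf = hc/λ:

E = hc/λ = (6.626×10⁻³⁴ J·s)(3×10⁸ m/s) / (203.2×10⁻⁹ m)
E = 6.1016 eV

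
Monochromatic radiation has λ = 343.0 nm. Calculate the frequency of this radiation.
8.7403e+14 Hz

Using the wave equation: c = fλ

Solving for frequency:
f = c/λ = (3×10⁸ m/s) / (343.0×10⁻⁹ m)
f = 8.7403e+14 Hz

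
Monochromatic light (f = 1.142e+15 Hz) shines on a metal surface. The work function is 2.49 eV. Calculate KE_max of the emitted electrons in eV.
2.2329 eV

Using Einstein's photoelectric equation: KE_max = hf - φ

First, calculate the photon energy:
E_photon = hf = (6.626×10⁻³⁴ J·s)(1.142e+15 Hz)
E_photon = 4.7229 eV

Then, the maximum kinetic energy:
KE_max = E_photon - φ = 4.7229 eV - 2.49 eV = 2.2329 eV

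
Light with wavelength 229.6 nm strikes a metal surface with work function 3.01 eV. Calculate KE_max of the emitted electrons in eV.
2.3900 eV

Using Einstein's photoelectric equation: KE_max = hf - φ = hc/λ - φ

First, calculate the photon energy:
E_photon = hc/λ = (6.626×10⁻³⁴ J·s)(3×10⁸ m/s) / (229.6×10⁻⁹ m)
E_photon = 5.4000 eV

Then, the maximum kinetic energy:
KE_max = E_photon - φ = 5.4000 eV - 3.01 eV = 2.3900 eV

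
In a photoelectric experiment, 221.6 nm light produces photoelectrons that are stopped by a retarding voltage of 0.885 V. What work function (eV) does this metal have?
4.71 eV

The stopping potential gives the maximum kinetic energy: KE_max = eV_s = 0.885 eV

From Einstein's photoelectric equation: KE_max = hc/λ - φ
Rearranging: φ = hc/λ - KE_max

Calculate photon energy:
E_photon = hc/λ = (6.626×10⁻³⁴ J·s)(3×10⁸ m/s) / (221.6×10⁻⁹ m) = 5.5950 eV

Therefore:
φ = 5.5950 - 0.885 = 4.71 eV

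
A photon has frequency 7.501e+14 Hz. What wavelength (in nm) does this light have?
399.67 nm

Using the wave equation: c = fλ

Solving for wavelength:
λ = c/f = (3×10⁸ m/s) / (7.501e+14 Hz)
λ = 399.67 nm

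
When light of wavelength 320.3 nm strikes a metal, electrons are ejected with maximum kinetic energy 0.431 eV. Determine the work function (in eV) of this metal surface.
3.44 eV

From Einstein's photoelectric equation: KE_max = hf - φ = hc/λ - φ

Rearranging for φ:
φ = hc/λ - KE_max

Calculate photon energy:
E_photon = hc/λ = 3.8709 eV

Therefore:
φ = 3.8709 - 0.431 = 3.44 eV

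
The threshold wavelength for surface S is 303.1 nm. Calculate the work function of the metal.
4.09 eV

At the threshold wavelength, photon energy equals work function:
φ = hc/λ₀

Calculating:
φ = (6.626×10⁻³⁴ J·s)(3×10⁸ m/s) / (303.1×10⁻⁹ m)
φ = 4.09 eV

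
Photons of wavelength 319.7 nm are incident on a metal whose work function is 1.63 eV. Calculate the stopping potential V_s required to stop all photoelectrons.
2.2481 V

The stopping potential V_s satisfies: eV_s = KE_max

First, find KE_max using Einstein's equation:
E_photon = hc/λ = 3.8781 eV
KE_max = E_photon - φ = 3.8781 - 1.63 = 2.2481 eV

Since eV_s = KE_max:
V_s = KE_max/e = 2.2481 V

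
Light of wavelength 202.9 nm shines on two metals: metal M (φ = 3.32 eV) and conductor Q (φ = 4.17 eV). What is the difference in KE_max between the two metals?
0.8500 eV

Using KE_max = hc/λ - φ for each metal:

Photon energy: E = hc/λ = 6.1106 eV

For metal M (φ₁ = 3.32 eV):
KE₁ = E - φ₁ = 6.1106 - 3.32 = 2.7906 eV

For conductor Q (φ₂ = 4.17 eV):
KE₂ = E - φ₂ = 6.1106 - 4.17 = 1.9406 eV

Difference:
ΔKE = KE₁ - KE₂ = 2.7906 - 1.9406 = 0.8500 eV

Note: The difference equals the difference in work functions: 4.17 - 3.32 = 0.85 eV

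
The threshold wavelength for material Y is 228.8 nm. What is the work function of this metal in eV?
5.42 eV

At the threshold wavelength, photon energy equals work function:
φ = hc/λ₀

Calculating:
φ = (6.626×10⁻³⁴ J·s)(3×10⁸ m/s) / (228.8×10⁻⁹ m)
φ = 5.42 eV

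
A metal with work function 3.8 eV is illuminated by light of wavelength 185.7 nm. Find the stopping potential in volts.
2.8766 V

The stopping potential V_s satisfies: eV_s = KE_max

First, find KE_max using Einstein's equation:
E_photon = hc/λ = 6.6766 eV
KE_max = E_photon - φ = 6.6766 - 3.8 = 2.8766 eV

Since eV_s = KE_max:
V_s = KE_max/e = 2.8766 V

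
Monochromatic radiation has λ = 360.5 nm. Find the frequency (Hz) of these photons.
8.3160e+14 Hz

Using the wave equation: c = fλ

Solving for frequency:
f = c/λ = (3×10⁸ m/s) / (360.5×10⁻⁹ m)
f = 8.3160e+14 Hz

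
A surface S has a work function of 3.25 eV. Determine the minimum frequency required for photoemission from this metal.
7.8585e+14 Hz

The threshold frequency is when the photon energy equals the work function:
hf₀ = φ

Solving for f₀:
f₀ = φ/h = (3.25 eV × 1.602×10⁻¹⁹ J/eV) / (6.626×10⁻³⁴ J·s)
f₀ = 7.8585e+14 Hz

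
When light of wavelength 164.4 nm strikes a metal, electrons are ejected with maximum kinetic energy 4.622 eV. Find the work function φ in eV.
2.92 eV

From Einstein's photoelectric equation: KE_max = hf - φ = hc/λ - φ

Rearranging for φ:
φ = hc/λ - KE_max

Calculate photon energy:
E_photon = hc/λ = 7.5416 eV

Therefore:
φ = 7.5416 - 4.622 = 2.92 eV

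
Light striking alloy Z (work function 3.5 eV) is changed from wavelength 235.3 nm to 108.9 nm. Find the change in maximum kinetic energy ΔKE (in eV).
6.1159 eV

Using Einstein's equation: KE_max = hc/λ - φ

For λ₁ = 235.3 nm:
KE₁ = hc/λ₁ - φ = 5.2692 - 3.5 = 1.7692 eV

For λ₂ = 108.9 nm:
KE₂ = hc/λ₂ - φ = 11.3851 - 3.5 = 7.8851 eV

Change in KE:
ΔKE = KE₂ - KE₁ = 7.8851 - 1.7692 = 6.1159 eV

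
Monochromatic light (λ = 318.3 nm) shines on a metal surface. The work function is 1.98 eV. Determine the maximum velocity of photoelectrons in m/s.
8.2079e+05 m/s

First, find the maximum kinetic energy:
E_photon = hc/λ = 3.8952 eV
KE_max = E_photon - φ = 3.8952 - 1.98 = 1.9152 eV

Convert to Joules: KE_max = 1.9152 × 1.602×10⁻¹⁹ J = 3.0685e-19 J

Then use KE = ½mv² to find velocity:
v = √(2·KE/m) = √(2 × 3.0685e-19 J / 9.109e-31 kg)
v = 8.2079e+05 m/s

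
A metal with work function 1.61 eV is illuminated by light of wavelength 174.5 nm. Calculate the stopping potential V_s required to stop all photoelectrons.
5.4951 V

The stopping potential V_s satisfies: eV_s = KE_max

First, find KE_max using Einstein's equation:
E_photon = hc/λ = 7.1051 eV
KE_max = E_photon - φ = 7.1051 - 1.61 = 5.4951 eV

Since eV_s = KE_max:
V_s = KE_max/e = 5.4951 V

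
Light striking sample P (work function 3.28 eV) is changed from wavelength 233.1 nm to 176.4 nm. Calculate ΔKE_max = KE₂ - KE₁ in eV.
1.7097 eV

Using Einstein's equation: KE_max = hc/λ - φ

For λ₁ = 233.1 nm:
KE₁ = hc/λ₁ - φ = 5.3189 - 3.28 = 2.0389 eV

For λ₂ = 176.4 nm:
KE₂ = hc/λ₂ - φ = 7.0286 - 3.28 = 3.7486 eV

Change in KE:
ΔKE = KE₂ - KE₁ = 3.7486 - 2.0389 = 1.7097 eV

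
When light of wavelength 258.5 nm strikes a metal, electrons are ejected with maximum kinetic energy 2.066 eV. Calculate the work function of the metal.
2.73 eV

From Einstein's photoelectric equation: KE_max = hf - φ = hc/λ - φ

Rearranging for φ:
φ = hc/λ - KE_max

Calculate photon energy:
E_photon = hc/λ = 4.7963 eV

Therefore:
φ = 4.7963 - 2.066 = 2.73 eV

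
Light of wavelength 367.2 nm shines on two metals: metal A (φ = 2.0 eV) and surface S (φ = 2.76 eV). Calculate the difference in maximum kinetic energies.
0.7600 eV

Using KE_max = hc/λ - φ for each metal:

Photon energy: E = hc/λ = 3.3765 eV

For metal A (φ₁ = 2.0 eV):
KE₁ = E - φ₁ = 3.3765 - 2.0 = 1.3765 eV

For surface S (φ₂ = 2.76 eV):
KE₂ = E - φ₂ = 3.3765 - 2.76 = 0.6165 eV

Difference:
ΔKE = KE₁ - KE₂ = 1.3765 - 0.6165 = 0.7600 eV

Note: The difference equals the difference in work functions: 2.76 - 2.0 = 0.76 eV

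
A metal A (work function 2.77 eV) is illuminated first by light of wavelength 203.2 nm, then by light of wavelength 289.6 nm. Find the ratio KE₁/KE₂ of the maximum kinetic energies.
2.2046

Using Einstein's equation: KE_max = hc/λ - φ

For λ₁ = 203.2 nm:
E₁ = hc/λ₁ = 6.1016 eV
KE₁ = E₁ - φ = 6.1016 - 2.77 = 3.3316 eV

For λ₂ = 289.6 nm:
E₂ = hc/λ₂ = 4.2812 eV
KE₂ = E₂ - φ = 4.2812 - 2.77 = 1.5112 eV

Ratio: KE₁/KE₂ = 3.3316/1.5112 = 2.2046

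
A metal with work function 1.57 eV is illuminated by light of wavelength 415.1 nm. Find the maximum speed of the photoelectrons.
7.0597e+05 m/s

First, find the maximum kinetic energy:
E_photon = hc/λ = 2.9869 eV
KE_max = E_photon - φ = 2.9869 - 1.57 = 1.4169 eV

Convert to Joules: KE_max = 1.4169 × 1.602×10⁻¹⁹ J = 2.2700e-19 J

Then use KE = ½mv² to find velocity:
v = √(2·KE/m) = √(2 × 2.2700e-19 J / 9.109e-31 kg)
v = 7.0597e+05 m/s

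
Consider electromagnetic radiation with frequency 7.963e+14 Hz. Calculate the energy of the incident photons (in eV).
3.2932 eV

Using E = hf:

E = hf = (6.626×10⁻³⁴ J·s)(7.963e+14 Hz)
E = 3.2932 eV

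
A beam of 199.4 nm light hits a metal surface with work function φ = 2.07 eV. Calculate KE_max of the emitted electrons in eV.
4.1479 eV

Using Einstein's photoelectric equation: KE_max = hf - φ = hc/λ - φ

First, calculate the photon energy:
E_photon = hc/λ = (6.626×10⁻³⁴ J·s)(3×10⁸ m/s) / (199.4×10⁻⁹ m)
E_photon = 6.2179 eV

Then, the maximum kinetic energy:
KE_max = E_photon - φ = 6.2179 eV - 2.07 eV = 4.1479 eV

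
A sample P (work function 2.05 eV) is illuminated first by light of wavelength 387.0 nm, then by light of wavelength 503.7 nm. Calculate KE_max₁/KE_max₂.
2.8039

Using Einstein's equation: KE_max = hc/λ - φ

For λ₁ = 387.0 nm:
E₁ = hc/λ₁ = 3.2037 eV
KE₁ = E₁ - φ = 3.2037 - 2.05 = 1.1537 eV

For λ₂ = 503.7 nm:
E₂ = hc/λ₂ = 2.4615 eV
KE₂ = E₂ - φ = 2.4615 - 2.05 = 0.4115 eV

Ratio: KE₁/KE₂ = 1.1537/0.4115 = 2.8039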